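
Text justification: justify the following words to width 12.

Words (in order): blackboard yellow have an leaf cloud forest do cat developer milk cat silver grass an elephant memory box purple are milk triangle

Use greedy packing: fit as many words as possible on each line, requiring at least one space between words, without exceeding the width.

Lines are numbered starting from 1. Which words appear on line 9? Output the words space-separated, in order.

Answer: an elephant

Derivation:
Line 1: ['blackboard'] (min_width=10, slack=2)
Line 2: ['yellow', 'have'] (min_width=11, slack=1)
Line 3: ['an', 'leaf'] (min_width=7, slack=5)
Line 4: ['cloud', 'forest'] (min_width=12, slack=0)
Line 5: ['do', 'cat'] (min_width=6, slack=6)
Line 6: ['developer'] (min_width=9, slack=3)
Line 7: ['milk', 'cat'] (min_width=8, slack=4)
Line 8: ['silver', 'grass'] (min_width=12, slack=0)
Line 9: ['an', 'elephant'] (min_width=11, slack=1)
Line 10: ['memory', 'box'] (min_width=10, slack=2)
Line 11: ['purple', 'are'] (min_width=10, slack=2)
Line 12: ['milk'] (min_width=4, slack=8)
Line 13: ['triangle'] (min_width=8, slack=4)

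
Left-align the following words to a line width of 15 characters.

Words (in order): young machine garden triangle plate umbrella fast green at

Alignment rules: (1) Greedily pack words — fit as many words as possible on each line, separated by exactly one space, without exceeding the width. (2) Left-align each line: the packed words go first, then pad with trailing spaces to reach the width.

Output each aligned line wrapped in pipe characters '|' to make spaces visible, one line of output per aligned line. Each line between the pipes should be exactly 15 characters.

Line 1: ['young', 'machine'] (min_width=13, slack=2)
Line 2: ['garden', 'triangle'] (min_width=15, slack=0)
Line 3: ['plate', 'umbrella'] (min_width=14, slack=1)
Line 4: ['fast', 'green', 'at'] (min_width=13, slack=2)

Answer: |young machine  |
|garden triangle|
|plate umbrella |
|fast green at  |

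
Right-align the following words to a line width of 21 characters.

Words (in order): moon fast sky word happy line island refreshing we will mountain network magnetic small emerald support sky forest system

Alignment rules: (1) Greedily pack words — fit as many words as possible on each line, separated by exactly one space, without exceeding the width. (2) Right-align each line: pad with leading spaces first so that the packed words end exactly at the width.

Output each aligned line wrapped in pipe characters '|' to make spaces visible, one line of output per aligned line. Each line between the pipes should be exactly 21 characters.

Answer: |   moon fast sky word|
|    happy line island|
|   refreshing we will|
|     mountain network|
|       magnetic small|
|  emerald support sky|
|        forest system|

Derivation:
Line 1: ['moon', 'fast', 'sky', 'word'] (min_width=18, slack=3)
Line 2: ['happy', 'line', 'island'] (min_width=17, slack=4)
Line 3: ['refreshing', 'we', 'will'] (min_width=18, slack=3)
Line 4: ['mountain', 'network'] (min_width=16, slack=5)
Line 5: ['magnetic', 'small'] (min_width=14, slack=7)
Line 6: ['emerald', 'support', 'sky'] (min_width=19, slack=2)
Line 7: ['forest', 'system'] (min_width=13, slack=8)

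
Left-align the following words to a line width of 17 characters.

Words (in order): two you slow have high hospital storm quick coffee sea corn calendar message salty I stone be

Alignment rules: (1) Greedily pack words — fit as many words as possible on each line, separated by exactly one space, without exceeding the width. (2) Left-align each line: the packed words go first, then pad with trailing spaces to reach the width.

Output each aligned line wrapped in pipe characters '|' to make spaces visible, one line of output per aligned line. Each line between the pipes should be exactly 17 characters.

Answer: |two you slow have|
|high hospital    |
|storm quick      |
|coffee sea corn  |
|calendar message |
|salty I stone be |

Derivation:
Line 1: ['two', 'you', 'slow', 'have'] (min_width=17, slack=0)
Line 2: ['high', 'hospital'] (min_width=13, slack=4)
Line 3: ['storm', 'quick'] (min_width=11, slack=6)
Line 4: ['coffee', 'sea', 'corn'] (min_width=15, slack=2)
Line 5: ['calendar', 'message'] (min_width=16, slack=1)
Line 6: ['salty', 'I', 'stone', 'be'] (min_width=16, slack=1)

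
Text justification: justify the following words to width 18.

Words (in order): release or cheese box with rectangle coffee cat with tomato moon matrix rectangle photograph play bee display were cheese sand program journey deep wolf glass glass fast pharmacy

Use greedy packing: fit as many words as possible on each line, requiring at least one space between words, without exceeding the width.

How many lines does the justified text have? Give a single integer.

Line 1: ['release', 'or', 'cheese'] (min_width=17, slack=1)
Line 2: ['box', 'with', 'rectangle'] (min_width=18, slack=0)
Line 3: ['coffee', 'cat', 'with'] (min_width=15, slack=3)
Line 4: ['tomato', 'moon', 'matrix'] (min_width=18, slack=0)
Line 5: ['rectangle'] (min_width=9, slack=9)
Line 6: ['photograph', 'play'] (min_width=15, slack=3)
Line 7: ['bee', 'display', 'were'] (min_width=16, slack=2)
Line 8: ['cheese', 'sand'] (min_width=11, slack=7)
Line 9: ['program', 'journey'] (min_width=15, slack=3)
Line 10: ['deep', 'wolf', 'glass'] (min_width=15, slack=3)
Line 11: ['glass', 'fast'] (min_width=10, slack=8)
Line 12: ['pharmacy'] (min_width=8, slack=10)
Total lines: 12

Answer: 12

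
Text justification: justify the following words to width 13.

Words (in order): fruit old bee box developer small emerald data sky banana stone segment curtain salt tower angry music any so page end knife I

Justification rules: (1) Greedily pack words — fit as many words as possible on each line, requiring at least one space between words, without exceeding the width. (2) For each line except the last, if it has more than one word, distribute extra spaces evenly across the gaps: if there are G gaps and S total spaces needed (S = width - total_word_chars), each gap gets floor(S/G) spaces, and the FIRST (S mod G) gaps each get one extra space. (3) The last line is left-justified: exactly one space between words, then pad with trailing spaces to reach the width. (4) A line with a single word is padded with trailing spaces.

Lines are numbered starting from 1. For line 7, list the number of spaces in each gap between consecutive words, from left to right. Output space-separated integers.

Line 1: ['fruit', 'old', 'bee'] (min_width=13, slack=0)
Line 2: ['box', 'developer'] (min_width=13, slack=0)
Line 3: ['small', 'emerald'] (min_width=13, slack=0)
Line 4: ['data', 'sky'] (min_width=8, slack=5)
Line 5: ['banana', 'stone'] (min_width=12, slack=1)
Line 6: ['segment'] (min_width=7, slack=6)
Line 7: ['curtain', 'salt'] (min_width=12, slack=1)
Line 8: ['tower', 'angry'] (min_width=11, slack=2)
Line 9: ['music', 'any', 'so'] (min_width=12, slack=1)
Line 10: ['page', 'end'] (min_width=8, slack=5)
Line 11: ['knife', 'I'] (min_width=7, slack=6)

Answer: 2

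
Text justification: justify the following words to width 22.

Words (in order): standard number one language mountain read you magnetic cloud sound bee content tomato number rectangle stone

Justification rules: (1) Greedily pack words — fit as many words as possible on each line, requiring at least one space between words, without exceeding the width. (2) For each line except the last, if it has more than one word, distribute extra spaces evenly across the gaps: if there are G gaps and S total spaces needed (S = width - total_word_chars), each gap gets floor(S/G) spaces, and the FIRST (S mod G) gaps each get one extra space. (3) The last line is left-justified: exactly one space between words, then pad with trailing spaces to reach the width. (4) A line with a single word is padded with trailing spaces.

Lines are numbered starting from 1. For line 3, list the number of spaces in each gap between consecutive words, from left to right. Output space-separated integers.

Answer: 3 3

Derivation:
Line 1: ['standard', 'number', 'one'] (min_width=19, slack=3)
Line 2: ['language', 'mountain', 'read'] (min_width=22, slack=0)
Line 3: ['you', 'magnetic', 'cloud'] (min_width=18, slack=4)
Line 4: ['sound', 'bee', 'content'] (min_width=17, slack=5)
Line 5: ['tomato', 'number'] (min_width=13, slack=9)
Line 6: ['rectangle', 'stone'] (min_width=15, slack=7)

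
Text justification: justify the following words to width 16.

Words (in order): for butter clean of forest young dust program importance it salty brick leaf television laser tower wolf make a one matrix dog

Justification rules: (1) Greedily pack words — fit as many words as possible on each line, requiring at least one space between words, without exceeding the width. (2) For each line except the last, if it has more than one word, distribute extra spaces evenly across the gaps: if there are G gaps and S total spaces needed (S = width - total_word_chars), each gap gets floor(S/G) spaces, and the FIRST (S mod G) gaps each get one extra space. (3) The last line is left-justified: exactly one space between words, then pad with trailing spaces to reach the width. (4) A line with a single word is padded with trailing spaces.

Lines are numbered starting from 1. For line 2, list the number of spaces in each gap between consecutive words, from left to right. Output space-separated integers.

Answer: 2 1

Derivation:
Line 1: ['for', 'butter', 'clean'] (min_width=16, slack=0)
Line 2: ['of', 'forest', 'young'] (min_width=15, slack=1)
Line 3: ['dust', 'program'] (min_width=12, slack=4)
Line 4: ['importance', 'it'] (min_width=13, slack=3)
Line 5: ['salty', 'brick', 'leaf'] (min_width=16, slack=0)
Line 6: ['television', 'laser'] (min_width=16, slack=0)
Line 7: ['tower', 'wolf', 'make'] (min_width=15, slack=1)
Line 8: ['a', 'one', 'matrix', 'dog'] (min_width=16, slack=0)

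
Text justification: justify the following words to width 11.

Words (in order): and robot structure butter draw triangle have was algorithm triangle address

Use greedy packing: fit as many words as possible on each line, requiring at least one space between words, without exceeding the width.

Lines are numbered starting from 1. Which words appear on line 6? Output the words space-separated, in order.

Line 1: ['and', 'robot'] (min_width=9, slack=2)
Line 2: ['structure'] (min_width=9, slack=2)
Line 3: ['butter', 'draw'] (min_width=11, slack=0)
Line 4: ['triangle'] (min_width=8, slack=3)
Line 5: ['have', 'was'] (min_width=8, slack=3)
Line 6: ['algorithm'] (min_width=9, slack=2)
Line 7: ['triangle'] (min_width=8, slack=3)
Line 8: ['address'] (min_width=7, slack=4)

Answer: algorithm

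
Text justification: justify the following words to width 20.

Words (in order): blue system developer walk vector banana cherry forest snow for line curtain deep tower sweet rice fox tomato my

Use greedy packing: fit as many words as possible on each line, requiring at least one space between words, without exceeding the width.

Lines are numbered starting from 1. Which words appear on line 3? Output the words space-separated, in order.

Answer: vector banana cherry

Derivation:
Line 1: ['blue', 'system'] (min_width=11, slack=9)
Line 2: ['developer', 'walk'] (min_width=14, slack=6)
Line 3: ['vector', 'banana', 'cherry'] (min_width=20, slack=0)
Line 4: ['forest', 'snow', 'for', 'line'] (min_width=20, slack=0)
Line 5: ['curtain', 'deep', 'tower'] (min_width=18, slack=2)
Line 6: ['sweet', 'rice', 'fox'] (min_width=14, slack=6)
Line 7: ['tomato', 'my'] (min_width=9, slack=11)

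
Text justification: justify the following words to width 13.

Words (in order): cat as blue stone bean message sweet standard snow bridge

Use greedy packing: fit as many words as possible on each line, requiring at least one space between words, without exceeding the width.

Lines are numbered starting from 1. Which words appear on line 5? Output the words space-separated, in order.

Answer: bridge

Derivation:
Line 1: ['cat', 'as', 'blue'] (min_width=11, slack=2)
Line 2: ['stone', 'bean'] (min_width=10, slack=3)
Line 3: ['message', 'sweet'] (min_width=13, slack=0)
Line 4: ['standard', 'snow'] (min_width=13, slack=0)
Line 5: ['bridge'] (min_width=6, slack=7)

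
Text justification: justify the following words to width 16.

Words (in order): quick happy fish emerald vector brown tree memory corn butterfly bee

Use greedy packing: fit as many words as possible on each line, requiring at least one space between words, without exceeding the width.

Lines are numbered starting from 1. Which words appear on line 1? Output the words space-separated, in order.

Answer: quick happy fish

Derivation:
Line 1: ['quick', 'happy', 'fish'] (min_width=16, slack=0)
Line 2: ['emerald', 'vector'] (min_width=14, slack=2)
Line 3: ['brown', 'tree'] (min_width=10, slack=6)
Line 4: ['memory', 'corn'] (min_width=11, slack=5)
Line 5: ['butterfly', 'bee'] (min_width=13, slack=3)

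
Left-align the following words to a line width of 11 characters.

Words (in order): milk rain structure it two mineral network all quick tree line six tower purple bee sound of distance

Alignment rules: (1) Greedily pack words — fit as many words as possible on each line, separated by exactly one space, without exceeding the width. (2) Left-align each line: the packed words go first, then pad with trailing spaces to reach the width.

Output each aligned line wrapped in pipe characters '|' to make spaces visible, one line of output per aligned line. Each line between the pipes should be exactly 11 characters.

Line 1: ['milk', 'rain'] (min_width=9, slack=2)
Line 2: ['structure'] (min_width=9, slack=2)
Line 3: ['it', 'two'] (min_width=6, slack=5)
Line 4: ['mineral'] (min_width=7, slack=4)
Line 5: ['network', 'all'] (min_width=11, slack=0)
Line 6: ['quick', 'tree'] (min_width=10, slack=1)
Line 7: ['line', 'six'] (min_width=8, slack=3)
Line 8: ['tower'] (min_width=5, slack=6)
Line 9: ['purple', 'bee'] (min_width=10, slack=1)
Line 10: ['sound', 'of'] (min_width=8, slack=3)
Line 11: ['distance'] (min_width=8, slack=3)

Answer: |milk rain  |
|structure  |
|it two     |
|mineral    |
|network all|
|quick tree |
|line six   |
|tower      |
|purple bee |
|sound of   |
|distance   |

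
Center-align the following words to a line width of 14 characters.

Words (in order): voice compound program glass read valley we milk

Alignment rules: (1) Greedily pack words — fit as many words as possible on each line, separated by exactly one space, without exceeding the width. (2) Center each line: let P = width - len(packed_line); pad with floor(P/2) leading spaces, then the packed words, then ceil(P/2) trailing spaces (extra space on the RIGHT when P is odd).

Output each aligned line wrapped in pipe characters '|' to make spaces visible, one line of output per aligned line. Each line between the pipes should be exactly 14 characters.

Line 1: ['voice', 'compound'] (min_width=14, slack=0)
Line 2: ['program', 'glass'] (min_width=13, slack=1)
Line 3: ['read', 'valley', 'we'] (min_width=14, slack=0)
Line 4: ['milk'] (min_width=4, slack=10)

Answer: |voice compound|
|program glass |
|read valley we|
|     milk     |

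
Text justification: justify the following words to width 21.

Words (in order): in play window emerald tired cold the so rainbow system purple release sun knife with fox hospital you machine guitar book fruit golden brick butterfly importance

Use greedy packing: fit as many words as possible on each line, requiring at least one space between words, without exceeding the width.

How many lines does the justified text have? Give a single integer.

Line 1: ['in', 'play', 'window'] (min_width=14, slack=7)
Line 2: ['emerald', 'tired', 'cold'] (min_width=18, slack=3)
Line 3: ['the', 'so', 'rainbow', 'system'] (min_width=21, slack=0)
Line 4: ['purple', 'release', 'sun'] (min_width=18, slack=3)
Line 5: ['knife', 'with', 'fox'] (min_width=14, slack=7)
Line 6: ['hospital', 'you', 'machine'] (min_width=20, slack=1)
Line 7: ['guitar', 'book', 'fruit'] (min_width=17, slack=4)
Line 8: ['golden', 'brick'] (min_width=12, slack=9)
Line 9: ['butterfly', 'importance'] (min_width=20, slack=1)
Total lines: 9

Answer: 9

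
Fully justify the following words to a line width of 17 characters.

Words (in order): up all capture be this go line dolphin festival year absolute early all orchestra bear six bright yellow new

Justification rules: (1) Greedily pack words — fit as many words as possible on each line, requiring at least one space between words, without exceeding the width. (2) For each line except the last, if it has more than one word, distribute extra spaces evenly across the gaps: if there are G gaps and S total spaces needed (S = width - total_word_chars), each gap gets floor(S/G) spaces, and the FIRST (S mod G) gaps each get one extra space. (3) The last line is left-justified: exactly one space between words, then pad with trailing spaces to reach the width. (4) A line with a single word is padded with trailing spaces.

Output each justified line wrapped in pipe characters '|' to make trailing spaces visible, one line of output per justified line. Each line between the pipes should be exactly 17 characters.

Line 1: ['up', 'all', 'capture', 'be'] (min_width=17, slack=0)
Line 2: ['this', 'go', 'line'] (min_width=12, slack=5)
Line 3: ['dolphin', 'festival'] (min_width=16, slack=1)
Line 4: ['year', 'absolute'] (min_width=13, slack=4)
Line 5: ['early', 'all'] (min_width=9, slack=8)
Line 6: ['orchestra', 'bear'] (min_width=14, slack=3)
Line 7: ['six', 'bright', 'yellow'] (min_width=17, slack=0)
Line 8: ['new'] (min_width=3, slack=14)

Answer: |up all capture be|
|this    go   line|
|dolphin  festival|
|year     absolute|
|early         all|
|orchestra    bear|
|six bright yellow|
|new              |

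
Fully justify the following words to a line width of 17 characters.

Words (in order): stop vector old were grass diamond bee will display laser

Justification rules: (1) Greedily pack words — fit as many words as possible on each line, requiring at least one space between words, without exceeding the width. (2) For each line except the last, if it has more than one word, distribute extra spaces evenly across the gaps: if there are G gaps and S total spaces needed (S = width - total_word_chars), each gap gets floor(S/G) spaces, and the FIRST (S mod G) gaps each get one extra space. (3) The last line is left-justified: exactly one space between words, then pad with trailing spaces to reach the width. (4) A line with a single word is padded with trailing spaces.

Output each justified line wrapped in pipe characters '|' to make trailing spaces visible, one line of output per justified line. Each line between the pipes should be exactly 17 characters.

Line 1: ['stop', 'vector', 'old'] (min_width=15, slack=2)
Line 2: ['were', 'grass'] (min_width=10, slack=7)
Line 3: ['diamond', 'bee', 'will'] (min_width=16, slack=1)
Line 4: ['display', 'laser'] (min_width=13, slack=4)

Answer: |stop  vector  old|
|were        grass|
|diamond  bee will|
|display laser    |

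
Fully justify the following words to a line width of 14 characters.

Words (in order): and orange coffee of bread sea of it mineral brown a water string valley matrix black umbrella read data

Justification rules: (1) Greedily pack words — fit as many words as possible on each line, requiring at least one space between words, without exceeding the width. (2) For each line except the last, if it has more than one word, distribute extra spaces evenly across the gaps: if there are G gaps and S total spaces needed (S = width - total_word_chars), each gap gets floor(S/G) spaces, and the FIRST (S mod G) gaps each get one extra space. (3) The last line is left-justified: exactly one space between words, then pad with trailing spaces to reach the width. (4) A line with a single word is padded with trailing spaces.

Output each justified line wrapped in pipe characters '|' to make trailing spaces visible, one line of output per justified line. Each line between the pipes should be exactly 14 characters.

Answer: |and     orange|
|coffee      of|
|bread  sea  of|
|it     mineral|
|brown  a water|
|string  valley|
|matrix   black|
|umbrella  read|
|data          |

Derivation:
Line 1: ['and', 'orange'] (min_width=10, slack=4)
Line 2: ['coffee', 'of'] (min_width=9, slack=5)
Line 3: ['bread', 'sea', 'of'] (min_width=12, slack=2)
Line 4: ['it', 'mineral'] (min_width=10, slack=4)
Line 5: ['brown', 'a', 'water'] (min_width=13, slack=1)
Line 6: ['string', 'valley'] (min_width=13, slack=1)
Line 7: ['matrix', 'black'] (min_width=12, slack=2)
Line 8: ['umbrella', 'read'] (min_width=13, slack=1)
Line 9: ['data'] (min_width=4, slack=10)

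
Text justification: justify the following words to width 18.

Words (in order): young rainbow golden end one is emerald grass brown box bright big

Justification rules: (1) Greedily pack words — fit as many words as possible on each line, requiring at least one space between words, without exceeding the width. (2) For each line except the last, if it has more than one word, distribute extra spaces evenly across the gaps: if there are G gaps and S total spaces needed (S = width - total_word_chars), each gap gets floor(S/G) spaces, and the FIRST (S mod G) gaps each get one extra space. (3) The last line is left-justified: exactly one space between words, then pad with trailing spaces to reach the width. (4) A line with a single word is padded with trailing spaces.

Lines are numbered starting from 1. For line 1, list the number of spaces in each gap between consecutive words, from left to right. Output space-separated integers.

Line 1: ['young', 'rainbow'] (min_width=13, slack=5)
Line 2: ['golden', 'end', 'one', 'is'] (min_width=17, slack=1)
Line 3: ['emerald', 'grass'] (min_width=13, slack=5)
Line 4: ['brown', 'box', 'bright'] (min_width=16, slack=2)
Line 5: ['big'] (min_width=3, slack=15)

Answer: 6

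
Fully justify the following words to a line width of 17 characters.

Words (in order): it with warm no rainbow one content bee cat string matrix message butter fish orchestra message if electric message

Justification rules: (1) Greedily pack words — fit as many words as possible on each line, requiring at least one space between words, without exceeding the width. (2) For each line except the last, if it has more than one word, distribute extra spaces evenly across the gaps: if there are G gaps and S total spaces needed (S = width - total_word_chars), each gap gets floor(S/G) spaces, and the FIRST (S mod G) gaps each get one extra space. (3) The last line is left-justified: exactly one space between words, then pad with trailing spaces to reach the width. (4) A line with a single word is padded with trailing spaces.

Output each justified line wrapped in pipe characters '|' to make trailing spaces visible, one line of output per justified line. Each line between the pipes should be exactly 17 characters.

Line 1: ['it', 'with', 'warm', 'no'] (min_width=15, slack=2)
Line 2: ['rainbow', 'one'] (min_width=11, slack=6)
Line 3: ['content', 'bee', 'cat'] (min_width=15, slack=2)
Line 4: ['string', 'matrix'] (min_width=13, slack=4)
Line 5: ['message', 'butter'] (min_width=14, slack=3)
Line 6: ['fish', 'orchestra'] (min_width=14, slack=3)
Line 7: ['message', 'if'] (min_width=10, slack=7)
Line 8: ['electric', 'message'] (min_width=16, slack=1)

Answer: |it  with  warm no|
|rainbow       one|
|content  bee  cat|
|string     matrix|
|message    butter|
|fish    orchestra|
|message        if|
|electric message |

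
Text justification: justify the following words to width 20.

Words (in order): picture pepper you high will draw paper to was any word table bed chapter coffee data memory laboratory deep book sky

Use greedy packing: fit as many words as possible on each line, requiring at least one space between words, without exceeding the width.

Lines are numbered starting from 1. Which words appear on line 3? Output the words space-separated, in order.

Answer: to was any word

Derivation:
Line 1: ['picture', 'pepper', 'you'] (min_width=18, slack=2)
Line 2: ['high', 'will', 'draw', 'paper'] (min_width=20, slack=0)
Line 3: ['to', 'was', 'any', 'word'] (min_width=15, slack=5)
Line 4: ['table', 'bed', 'chapter'] (min_width=17, slack=3)
Line 5: ['coffee', 'data', 'memory'] (min_width=18, slack=2)
Line 6: ['laboratory', 'deep', 'book'] (min_width=20, slack=0)
Line 7: ['sky'] (min_width=3, slack=17)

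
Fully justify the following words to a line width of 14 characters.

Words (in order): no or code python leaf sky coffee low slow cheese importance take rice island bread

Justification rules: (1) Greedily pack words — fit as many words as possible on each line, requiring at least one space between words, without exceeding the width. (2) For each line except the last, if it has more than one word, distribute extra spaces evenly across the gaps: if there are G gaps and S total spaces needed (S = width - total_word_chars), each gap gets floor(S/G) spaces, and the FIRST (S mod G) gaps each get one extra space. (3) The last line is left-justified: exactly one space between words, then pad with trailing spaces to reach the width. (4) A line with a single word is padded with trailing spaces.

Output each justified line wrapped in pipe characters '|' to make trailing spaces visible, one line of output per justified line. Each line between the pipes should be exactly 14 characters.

Answer: |no   or   code|
|python    leaf|
|sky coffee low|
|slow    cheese|
|importance    |
|take      rice|
|island bread  |

Derivation:
Line 1: ['no', 'or', 'code'] (min_width=10, slack=4)
Line 2: ['python', 'leaf'] (min_width=11, slack=3)
Line 3: ['sky', 'coffee', 'low'] (min_width=14, slack=0)
Line 4: ['slow', 'cheese'] (min_width=11, slack=3)
Line 5: ['importance'] (min_width=10, slack=4)
Line 6: ['take', 'rice'] (min_width=9, slack=5)
Line 7: ['island', 'bread'] (min_width=12, slack=2)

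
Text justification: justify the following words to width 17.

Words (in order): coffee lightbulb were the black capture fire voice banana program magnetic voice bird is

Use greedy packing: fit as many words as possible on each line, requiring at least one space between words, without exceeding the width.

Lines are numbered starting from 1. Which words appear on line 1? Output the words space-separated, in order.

Answer: coffee lightbulb

Derivation:
Line 1: ['coffee', 'lightbulb'] (min_width=16, slack=1)
Line 2: ['were', 'the', 'black'] (min_width=14, slack=3)
Line 3: ['capture', 'fire'] (min_width=12, slack=5)
Line 4: ['voice', 'banana'] (min_width=12, slack=5)
Line 5: ['program', 'magnetic'] (min_width=16, slack=1)
Line 6: ['voice', 'bird', 'is'] (min_width=13, slack=4)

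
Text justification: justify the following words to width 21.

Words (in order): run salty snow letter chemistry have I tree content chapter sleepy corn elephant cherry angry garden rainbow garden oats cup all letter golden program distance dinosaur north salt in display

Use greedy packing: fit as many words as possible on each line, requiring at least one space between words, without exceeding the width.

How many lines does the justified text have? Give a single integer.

Line 1: ['run', 'salty', 'snow', 'letter'] (min_width=21, slack=0)
Line 2: ['chemistry', 'have', 'I', 'tree'] (min_width=21, slack=0)
Line 3: ['content', 'chapter'] (min_width=15, slack=6)
Line 4: ['sleepy', 'corn', 'elephant'] (min_width=20, slack=1)
Line 5: ['cherry', 'angry', 'garden'] (min_width=19, slack=2)
Line 6: ['rainbow', 'garden', 'oats'] (min_width=19, slack=2)
Line 7: ['cup', 'all', 'letter', 'golden'] (min_width=21, slack=0)
Line 8: ['program', 'distance'] (min_width=16, slack=5)
Line 9: ['dinosaur', 'north', 'salt'] (min_width=19, slack=2)
Line 10: ['in', 'display'] (min_width=10, slack=11)
Total lines: 10

Answer: 10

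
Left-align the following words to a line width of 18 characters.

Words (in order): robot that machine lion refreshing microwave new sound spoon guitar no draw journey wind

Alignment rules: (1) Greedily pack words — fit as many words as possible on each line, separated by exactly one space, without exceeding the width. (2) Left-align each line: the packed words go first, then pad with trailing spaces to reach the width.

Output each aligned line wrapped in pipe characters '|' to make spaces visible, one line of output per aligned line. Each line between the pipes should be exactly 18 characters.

Answer: |robot that machine|
|lion refreshing   |
|microwave new     |
|sound spoon guitar|
|no draw journey   |
|wind              |

Derivation:
Line 1: ['robot', 'that', 'machine'] (min_width=18, slack=0)
Line 2: ['lion', 'refreshing'] (min_width=15, slack=3)
Line 3: ['microwave', 'new'] (min_width=13, slack=5)
Line 4: ['sound', 'spoon', 'guitar'] (min_width=18, slack=0)
Line 5: ['no', 'draw', 'journey'] (min_width=15, slack=3)
Line 6: ['wind'] (min_width=4, slack=14)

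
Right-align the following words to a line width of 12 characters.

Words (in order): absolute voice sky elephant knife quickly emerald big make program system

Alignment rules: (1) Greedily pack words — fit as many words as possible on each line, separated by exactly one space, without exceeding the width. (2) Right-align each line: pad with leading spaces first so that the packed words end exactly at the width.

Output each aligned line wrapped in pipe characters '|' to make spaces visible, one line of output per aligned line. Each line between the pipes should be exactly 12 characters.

Line 1: ['absolute'] (min_width=8, slack=4)
Line 2: ['voice', 'sky'] (min_width=9, slack=3)
Line 3: ['elephant'] (min_width=8, slack=4)
Line 4: ['knife'] (min_width=5, slack=7)
Line 5: ['quickly'] (min_width=7, slack=5)
Line 6: ['emerald', 'big'] (min_width=11, slack=1)
Line 7: ['make', 'program'] (min_width=12, slack=0)
Line 8: ['system'] (min_width=6, slack=6)

Answer: |    absolute|
|   voice sky|
|    elephant|
|       knife|
|     quickly|
| emerald big|
|make program|
|      system|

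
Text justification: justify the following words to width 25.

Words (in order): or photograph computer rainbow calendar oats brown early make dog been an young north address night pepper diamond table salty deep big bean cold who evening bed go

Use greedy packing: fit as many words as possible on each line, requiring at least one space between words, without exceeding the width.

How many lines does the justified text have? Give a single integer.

Answer: 7

Derivation:
Line 1: ['or', 'photograph', 'computer'] (min_width=22, slack=3)
Line 2: ['rainbow', 'calendar', 'oats'] (min_width=21, slack=4)
Line 3: ['brown', 'early', 'make', 'dog', 'been'] (min_width=25, slack=0)
Line 4: ['an', 'young', 'north', 'address'] (min_width=22, slack=3)
Line 5: ['night', 'pepper', 'diamond'] (min_width=20, slack=5)
Line 6: ['table', 'salty', 'deep', 'big', 'bean'] (min_width=25, slack=0)
Line 7: ['cold', 'who', 'evening', 'bed', 'go'] (min_width=23, slack=2)
Total lines: 7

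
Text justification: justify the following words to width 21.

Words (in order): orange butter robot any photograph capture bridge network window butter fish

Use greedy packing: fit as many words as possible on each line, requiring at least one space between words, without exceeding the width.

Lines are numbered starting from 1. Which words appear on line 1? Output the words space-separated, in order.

Answer: orange butter robot

Derivation:
Line 1: ['orange', 'butter', 'robot'] (min_width=19, slack=2)
Line 2: ['any', 'photograph'] (min_width=14, slack=7)
Line 3: ['capture', 'bridge'] (min_width=14, slack=7)
Line 4: ['network', 'window', 'butter'] (min_width=21, slack=0)
Line 5: ['fish'] (min_width=4, slack=17)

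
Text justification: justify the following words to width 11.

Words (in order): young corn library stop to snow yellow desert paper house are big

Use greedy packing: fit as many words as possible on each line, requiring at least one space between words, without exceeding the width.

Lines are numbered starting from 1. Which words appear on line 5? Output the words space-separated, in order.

Line 1: ['young', 'corn'] (min_width=10, slack=1)
Line 2: ['library'] (min_width=7, slack=4)
Line 3: ['stop', 'to'] (min_width=7, slack=4)
Line 4: ['snow', 'yellow'] (min_width=11, slack=0)
Line 5: ['desert'] (min_width=6, slack=5)
Line 6: ['paper', 'house'] (min_width=11, slack=0)
Line 7: ['are', 'big'] (min_width=7, slack=4)

Answer: desert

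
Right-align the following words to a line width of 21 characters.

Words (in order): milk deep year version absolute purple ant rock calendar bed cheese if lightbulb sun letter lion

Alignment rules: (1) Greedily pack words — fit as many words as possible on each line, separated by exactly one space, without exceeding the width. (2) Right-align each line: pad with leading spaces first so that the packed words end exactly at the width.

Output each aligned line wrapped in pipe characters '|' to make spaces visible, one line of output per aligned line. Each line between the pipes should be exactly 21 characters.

Answer: |       milk deep year|
|     version absolute|
|      purple ant rock|
|  calendar bed cheese|
|     if lightbulb sun|
|          letter lion|

Derivation:
Line 1: ['milk', 'deep', 'year'] (min_width=14, slack=7)
Line 2: ['version', 'absolute'] (min_width=16, slack=5)
Line 3: ['purple', 'ant', 'rock'] (min_width=15, slack=6)
Line 4: ['calendar', 'bed', 'cheese'] (min_width=19, slack=2)
Line 5: ['if', 'lightbulb', 'sun'] (min_width=16, slack=5)
Line 6: ['letter', 'lion'] (min_width=11, slack=10)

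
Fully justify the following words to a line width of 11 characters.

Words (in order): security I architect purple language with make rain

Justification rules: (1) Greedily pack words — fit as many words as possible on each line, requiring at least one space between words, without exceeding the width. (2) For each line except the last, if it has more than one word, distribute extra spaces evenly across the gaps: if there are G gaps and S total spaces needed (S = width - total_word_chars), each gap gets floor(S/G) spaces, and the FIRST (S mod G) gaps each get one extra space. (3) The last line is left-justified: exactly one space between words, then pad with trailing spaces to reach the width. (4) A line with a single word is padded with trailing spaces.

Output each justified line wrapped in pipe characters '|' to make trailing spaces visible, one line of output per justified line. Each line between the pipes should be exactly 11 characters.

Answer: |security  I|
|architect  |
|purple     |
|language   |
|with   make|
|rain       |

Derivation:
Line 1: ['security', 'I'] (min_width=10, slack=1)
Line 2: ['architect'] (min_width=9, slack=2)
Line 3: ['purple'] (min_width=6, slack=5)
Line 4: ['language'] (min_width=8, slack=3)
Line 5: ['with', 'make'] (min_width=9, slack=2)
Line 6: ['rain'] (min_width=4, slack=7)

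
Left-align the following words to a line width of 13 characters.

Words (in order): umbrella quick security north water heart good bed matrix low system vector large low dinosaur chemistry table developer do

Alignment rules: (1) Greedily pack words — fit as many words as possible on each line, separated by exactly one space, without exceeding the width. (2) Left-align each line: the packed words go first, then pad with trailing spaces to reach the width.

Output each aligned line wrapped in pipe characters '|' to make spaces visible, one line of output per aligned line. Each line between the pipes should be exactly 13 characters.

Line 1: ['umbrella'] (min_width=8, slack=5)
Line 2: ['quick'] (min_width=5, slack=8)
Line 3: ['security'] (min_width=8, slack=5)
Line 4: ['north', 'water'] (min_width=11, slack=2)
Line 5: ['heart', 'good'] (min_width=10, slack=3)
Line 6: ['bed', 'matrix'] (min_width=10, slack=3)
Line 7: ['low', 'system'] (min_width=10, slack=3)
Line 8: ['vector', 'large'] (min_width=12, slack=1)
Line 9: ['low', 'dinosaur'] (min_width=12, slack=1)
Line 10: ['chemistry'] (min_width=9, slack=4)
Line 11: ['table'] (min_width=5, slack=8)
Line 12: ['developer', 'do'] (min_width=12, slack=1)

Answer: |umbrella     |
|quick        |
|security     |
|north water  |
|heart good   |
|bed matrix   |
|low system   |
|vector large |
|low dinosaur |
|chemistry    |
|table        |
|developer do |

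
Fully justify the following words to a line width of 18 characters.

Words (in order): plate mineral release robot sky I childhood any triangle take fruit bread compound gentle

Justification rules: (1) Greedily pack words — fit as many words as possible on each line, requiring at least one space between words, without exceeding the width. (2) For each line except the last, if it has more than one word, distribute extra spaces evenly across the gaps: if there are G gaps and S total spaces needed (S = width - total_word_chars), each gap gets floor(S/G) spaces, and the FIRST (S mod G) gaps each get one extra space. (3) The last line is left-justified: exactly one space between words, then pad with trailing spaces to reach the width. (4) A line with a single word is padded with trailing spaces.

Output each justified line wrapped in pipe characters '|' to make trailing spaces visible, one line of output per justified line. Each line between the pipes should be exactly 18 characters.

Line 1: ['plate', 'mineral'] (min_width=13, slack=5)
Line 2: ['release', 'robot', 'sky'] (min_width=17, slack=1)
Line 3: ['I', 'childhood', 'any'] (min_width=15, slack=3)
Line 4: ['triangle', 'take'] (min_width=13, slack=5)
Line 5: ['fruit', 'bread'] (min_width=11, slack=7)
Line 6: ['compound', 'gentle'] (min_width=15, slack=3)

Answer: |plate      mineral|
|release  robot sky|
|I   childhood  any|
|triangle      take|
|fruit        bread|
|compound gentle   |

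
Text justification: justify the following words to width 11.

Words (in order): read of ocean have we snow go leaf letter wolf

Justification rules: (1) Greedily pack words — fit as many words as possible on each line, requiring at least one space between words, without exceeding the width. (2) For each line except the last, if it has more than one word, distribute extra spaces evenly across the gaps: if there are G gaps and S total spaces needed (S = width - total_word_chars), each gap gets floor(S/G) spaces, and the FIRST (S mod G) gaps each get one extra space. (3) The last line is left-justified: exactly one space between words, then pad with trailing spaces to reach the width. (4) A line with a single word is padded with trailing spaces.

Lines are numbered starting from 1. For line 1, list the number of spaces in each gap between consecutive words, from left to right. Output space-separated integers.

Answer: 5

Derivation:
Line 1: ['read', 'of'] (min_width=7, slack=4)
Line 2: ['ocean', 'have'] (min_width=10, slack=1)
Line 3: ['we', 'snow', 'go'] (min_width=10, slack=1)
Line 4: ['leaf', 'letter'] (min_width=11, slack=0)
Line 5: ['wolf'] (min_width=4, slack=7)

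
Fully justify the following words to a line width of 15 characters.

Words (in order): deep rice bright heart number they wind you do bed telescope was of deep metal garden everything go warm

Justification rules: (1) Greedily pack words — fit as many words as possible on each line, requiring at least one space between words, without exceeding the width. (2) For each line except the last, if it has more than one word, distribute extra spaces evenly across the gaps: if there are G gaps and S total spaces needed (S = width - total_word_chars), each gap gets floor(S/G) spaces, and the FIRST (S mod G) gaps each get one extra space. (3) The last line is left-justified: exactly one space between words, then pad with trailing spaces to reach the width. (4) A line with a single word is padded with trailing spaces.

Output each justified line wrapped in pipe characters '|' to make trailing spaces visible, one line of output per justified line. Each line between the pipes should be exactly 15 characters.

Line 1: ['deep', 'rice'] (min_width=9, slack=6)
Line 2: ['bright', 'heart'] (min_width=12, slack=3)
Line 3: ['number', 'they'] (min_width=11, slack=4)
Line 4: ['wind', 'you', 'do', 'bed'] (min_width=15, slack=0)
Line 5: ['telescope', 'was'] (min_width=13, slack=2)
Line 6: ['of', 'deep', 'metal'] (min_width=13, slack=2)
Line 7: ['garden'] (min_width=6, slack=9)
Line 8: ['everything', 'go'] (min_width=13, slack=2)
Line 9: ['warm'] (min_width=4, slack=11)

Answer: |deep       rice|
|bright    heart|
|number     they|
|wind you do bed|
|telescope   was|
|of  deep  metal|
|garden         |
|everything   go|
|warm           |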